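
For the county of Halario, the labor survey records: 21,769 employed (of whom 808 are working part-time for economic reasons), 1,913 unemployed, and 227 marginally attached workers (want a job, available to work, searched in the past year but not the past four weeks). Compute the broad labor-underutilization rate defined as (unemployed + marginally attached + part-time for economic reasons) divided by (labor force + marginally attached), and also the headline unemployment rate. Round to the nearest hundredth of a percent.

Broad underutilization rate ≈ 12.33%; headline unemployment rate ≈ 8.08%.

Labor force = 21,769 + 1,913 = 23,682.
Numerator = 1,913 + 227 + 808 = 2,948.
Denominator = 23,682 + 227 = 23,909.
Broad rate = 2,948 / 23,909 = 12.33%.
Headline unemployment rate = 1,913 / 23,682 = 8.08%.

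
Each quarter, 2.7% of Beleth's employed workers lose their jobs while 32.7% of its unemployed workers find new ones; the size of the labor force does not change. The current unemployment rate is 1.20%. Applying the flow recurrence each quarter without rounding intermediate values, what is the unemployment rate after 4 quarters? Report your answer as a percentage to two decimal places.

Unemployment rate after four quarters ≈ 6.51%.

With a fixed labor force, u_{t+1} = u_t + s·(1−u_t) − f·u_t = u_t·(1−s−f) + s.
Here 1−s−f = 0.646 and s = 0.027.
u_1 = 0.012000 × 0.646 + 0.027 = 0.034752.
u_2 = 0.034752 × 0.646 + 0.027 = 0.049450.
u_3 = 0.049450 × 0.646 + 0.027 = 0.058945.
u_4 = 0.058945 × 0.646 + 0.027 = 0.065078.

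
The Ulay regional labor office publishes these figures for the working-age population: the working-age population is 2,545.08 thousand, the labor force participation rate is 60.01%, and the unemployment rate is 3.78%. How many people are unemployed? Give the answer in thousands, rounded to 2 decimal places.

Labor force = 0.6001 × 2,545.08 = 1,527.30 thousand.
Unemployed = 0.0378 × 1,527.30 ≈ 57.73 thousand.

About 57.73 thousand are unemployed.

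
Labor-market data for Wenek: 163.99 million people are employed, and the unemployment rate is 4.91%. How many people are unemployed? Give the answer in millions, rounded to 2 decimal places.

Let U be the number unemployed. The labor force is E + U, and U/(E+U) = 0.0491.
So U = 0.0491 × 163.99 / (1 − 0.0491) = 8.0519 / 0.9509 ≈ 8.47 million.

About 8.47 million are unemployed.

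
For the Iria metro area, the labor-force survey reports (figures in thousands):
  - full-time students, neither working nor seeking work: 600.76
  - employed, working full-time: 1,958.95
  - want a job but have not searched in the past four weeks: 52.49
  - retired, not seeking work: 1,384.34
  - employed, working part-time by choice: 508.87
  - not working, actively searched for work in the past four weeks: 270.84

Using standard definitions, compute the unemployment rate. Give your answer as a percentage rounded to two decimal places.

Unemployment rate ≈ 9.89%.

Employed = 1,958.95 + 508.87 = 2,467.82 thousand.
Unemployed = 270.84 thousand.
Labor force = 2,467.82 + 270.84 = 2,738.66 thousand.
Unemployment rate = 270.84 / 2,738.66 = 9.89%.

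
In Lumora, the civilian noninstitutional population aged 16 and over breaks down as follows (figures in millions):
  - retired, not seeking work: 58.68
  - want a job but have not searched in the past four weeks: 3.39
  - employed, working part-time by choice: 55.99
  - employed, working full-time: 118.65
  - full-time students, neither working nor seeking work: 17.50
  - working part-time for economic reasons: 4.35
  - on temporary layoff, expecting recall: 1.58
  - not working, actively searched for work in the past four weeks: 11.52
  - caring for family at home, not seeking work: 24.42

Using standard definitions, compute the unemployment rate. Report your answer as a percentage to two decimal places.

Employed = 55.99 + 118.65 + 4.35 = 178.99 million (anyone who worked, including part-time for economic reasons, counts as employed).
Unemployed = 1.58 + 11.52 = 13.10 million (jobless and actively searching, or on temporary layoff).
Labor force = 178.99 + 13.10 = 192.09 million.
Unemployment rate = 13.10 / 192.09 = 6.82%.

Unemployment rate ≈ 6.82%.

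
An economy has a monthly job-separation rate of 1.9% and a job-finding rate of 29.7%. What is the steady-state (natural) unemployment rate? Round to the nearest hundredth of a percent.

Steady-state unemployment rate ≈ 6.01%.

At steady state the flows balance: s·E = f·U, so U/(E+U) = s/(s+f).
u* = 1.9 / (1.9 + 29.7) = 1.9 / 31.60 = 6.01%.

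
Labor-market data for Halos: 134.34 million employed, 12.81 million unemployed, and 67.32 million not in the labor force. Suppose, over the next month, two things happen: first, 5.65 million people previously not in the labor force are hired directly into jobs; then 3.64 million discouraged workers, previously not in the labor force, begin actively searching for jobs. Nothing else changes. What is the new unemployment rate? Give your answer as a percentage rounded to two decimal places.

Initially, labor force = 134.34 + 12.81 = 147.15 million, so u = 12.81/147.15 = 8.71%.
After the first change, employed and labor force both rise by 5.65; unemployed unchanged → E = 139.99, U = 12.81, labor force = 152.80 million.
After the second change, unemployed and labor force both rise by 3.64 → E = 139.99, U = 16.45, labor force = 156.44 million.
New unemployment rate = 16.45 / 156.44 = 10.52%.

New unemployment rate ≈ 10.52%.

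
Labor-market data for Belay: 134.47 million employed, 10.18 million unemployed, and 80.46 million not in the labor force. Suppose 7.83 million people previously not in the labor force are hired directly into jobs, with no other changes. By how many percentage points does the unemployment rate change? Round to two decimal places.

The unemployment rate changes by −0.36 percentage points.

Initially, labor force = 134.47 + 10.18 = 144.65 million, so u = 10.18/144.65 = 7.04%.
After the change, employed and labor force both rise by 7.83; unemployed unchanged → E = 142.30, U = 10.18, labor force = 152.48 million.
New unemployment rate = 10.18 / 152.48 = 6.68%.
Change = 6.68% − 7.04% = −0.36 percentage points.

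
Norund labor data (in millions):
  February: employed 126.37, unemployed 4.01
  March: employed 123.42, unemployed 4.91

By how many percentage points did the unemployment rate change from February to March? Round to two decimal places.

February: labor force = 126.37 + 4.01 = 130.38; u = 4.01/130.38 = 3.08%.
March: labor force = 123.42 + 4.91 = 128.33; u = 4.91/128.33 = 3.83%.
Change = 3.83% − 3.08% = +0.75 pp.

The unemployment rate changed by +0.75 percentage points.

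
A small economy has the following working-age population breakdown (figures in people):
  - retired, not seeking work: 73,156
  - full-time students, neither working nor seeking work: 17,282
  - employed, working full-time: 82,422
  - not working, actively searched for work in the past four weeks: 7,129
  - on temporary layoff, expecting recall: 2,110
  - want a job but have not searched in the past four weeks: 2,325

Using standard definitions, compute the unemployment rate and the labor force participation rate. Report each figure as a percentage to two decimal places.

Employed = 82,422.
Unemployed = 7,129 + 2,110 = 9,239 (jobless and actively searching, or on temporary layoff).
Labor force = 82,422 + 9,239 = 91,661.
Not in labor force = 73,156 + 17,282 + 2,325 = 92,763 (those not working and not actively searching are outside the labor force — including those who want a job but have given up searching).
Civilian working-age population = 91,661 + 92,763 = 184,424.
Unemployment rate = 9,239 / 91,661 = 10.08%.
Labor force participation rate = 91,661 / 184,424 = 49.70%.

Unemployment rate ≈ 10.08%; labor force participation rate ≈ 49.70%.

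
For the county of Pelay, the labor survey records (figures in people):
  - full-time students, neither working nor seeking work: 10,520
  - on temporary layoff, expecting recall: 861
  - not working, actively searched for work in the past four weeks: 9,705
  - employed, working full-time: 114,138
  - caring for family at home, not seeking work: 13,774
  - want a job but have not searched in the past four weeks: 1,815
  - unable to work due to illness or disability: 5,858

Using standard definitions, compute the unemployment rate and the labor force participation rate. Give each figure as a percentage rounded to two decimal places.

Employed = 114,138.
Unemployed = 861 + 9,705 = 10,566 (jobless and actively searching, or on temporary layoff).
Labor force = 114,138 + 10,566 = 124,704.
Not in labor force = 10,520 + 13,774 + 1,815 + 5,858 = 31,967 (those not working and not actively searching are outside the labor force — including those who want a job but have given up searching).
Civilian working-age population = 124,704 + 31,967 = 156,671.
Unemployment rate = 10,566 / 124,704 = 8.47%.
Labor force participation rate = 124,704 / 156,671 = 79.60%.

Unemployment rate ≈ 8.47%; labor force participation rate ≈ 79.60%.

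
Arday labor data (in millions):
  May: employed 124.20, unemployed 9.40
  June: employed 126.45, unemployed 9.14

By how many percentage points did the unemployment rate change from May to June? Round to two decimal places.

May: labor force = 124.20 + 9.40 = 133.60; u = 9.40/133.60 = 7.04%.
June: labor force = 126.45 + 9.14 = 135.59; u = 9.14/135.59 = 6.74%.
Change = 6.74% − 7.04% = −0.30 pp.

The unemployment rate changed by −0.30 percentage points.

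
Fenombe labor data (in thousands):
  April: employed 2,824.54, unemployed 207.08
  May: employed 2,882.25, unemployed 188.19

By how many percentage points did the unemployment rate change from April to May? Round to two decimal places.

The unemployment rate changed by −0.70 percentage points.

April: labor force = 2,824.54 + 207.08 = 3,031.62; u = 207.08/3,031.62 = 6.83%.
May: labor force = 2,882.25 + 188.19 = 3,070.44; u = 188.19/3,070.44 = 6.13%.
Change = 6.13% − 6.83% = −0.70 pp.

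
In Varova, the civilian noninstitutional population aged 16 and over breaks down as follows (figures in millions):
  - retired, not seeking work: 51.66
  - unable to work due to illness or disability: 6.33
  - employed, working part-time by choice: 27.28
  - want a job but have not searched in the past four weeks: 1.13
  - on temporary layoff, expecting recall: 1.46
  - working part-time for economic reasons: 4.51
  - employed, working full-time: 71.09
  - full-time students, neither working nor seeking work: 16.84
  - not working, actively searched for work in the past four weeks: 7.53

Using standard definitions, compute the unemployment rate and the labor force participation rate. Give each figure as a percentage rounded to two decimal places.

Unemployment rate ≈ 8.04%; labor force participation rate ≈ 59.56%.

Employed = 27.28 + 4.51 + 71.09 = 102.88 million (anyone who worked, including part-time for economic reasons, counts as employed).
Unemployed = 1.46 + 7.53 = 8.99 million (jobless and actively searching, or on temporary layoff).
Labor force = 102.88 + 8.99 = 111.87 million.
Not in labor force = 51.66 + 6.33 + 1.13 + 16.84 = 75.96 million (those not working and not actively searching are outside the labor force — including those who want a job but have given up searching).
Civilian working-age population = 111.87 + 75.96 = 187.83 million.
Unemployment rate = 8.99 / 111.87 = 8.04%.
Labor force participation rate = 111.87 / 187.83 = 59.56%.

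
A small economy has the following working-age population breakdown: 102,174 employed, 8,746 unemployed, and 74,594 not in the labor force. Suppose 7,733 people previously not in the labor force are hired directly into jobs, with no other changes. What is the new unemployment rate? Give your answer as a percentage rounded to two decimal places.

New unemployment rate ≈ 7.37%.

Initially, labor force = 102,174 + 8,746 = 110,920, so u = 8,746/110,920 = 7.88%.
After the change, employed and labor force both rise by 7,733; unemployed unchanged → E = 109,907, U = 8,746, labor force = 118,653.
New unemployment rate = 8,746 / 118,653 = 7.37%.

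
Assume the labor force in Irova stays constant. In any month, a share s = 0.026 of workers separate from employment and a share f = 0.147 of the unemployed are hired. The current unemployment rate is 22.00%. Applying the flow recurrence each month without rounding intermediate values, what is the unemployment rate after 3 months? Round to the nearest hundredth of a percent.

With a fixed labor force, u_{t+1} = u_t + s·(1−u_t) − f·u_t = u_t·(1−s−f) + s.
Here 1−s−f = 0.827 and s = 0.026.
u_1 = 0.220000 × 0.827 + 0.026 = 0.207940.
u_2 = 0.207940 × 0.827 + 0.026 = 0.197966.
u_3 = 0.197966 × 0.827 + 0.026 = 0.189718.

Unemployment rate after three months ≈ 18.97%.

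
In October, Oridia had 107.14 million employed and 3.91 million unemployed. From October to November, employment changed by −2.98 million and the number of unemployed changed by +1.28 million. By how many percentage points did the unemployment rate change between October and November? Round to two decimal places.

October: labor force = 107.14 + 3.91 = 111.05; u = 3.91/111.05 = 3.52%.
November: labor force = 104.16 + 5.19 = 109.35; u = 5.19/109.35 = 4.75%.
Change = 4.75% − 3.52% = +1.23 pp.

The unemployment rate changed by +1.23 percentage points.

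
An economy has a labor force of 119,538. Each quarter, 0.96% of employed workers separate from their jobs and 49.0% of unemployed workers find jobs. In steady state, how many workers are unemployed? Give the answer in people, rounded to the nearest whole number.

Steady-state unemployment rate u* = s/(s+f) = 0.96/(0.96+49.0) = 0.019215.
Unemployed = u* × labor force = 0.019215 × 119,538 ≈ 2,297.

About 2,297 are unemployed in steady state.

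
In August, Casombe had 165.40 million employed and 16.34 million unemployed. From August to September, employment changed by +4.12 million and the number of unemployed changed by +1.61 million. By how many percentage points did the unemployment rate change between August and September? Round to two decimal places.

August: labor force = 165.40 + 16.34 = 181.74; u = 16.34/181.74 = 8.99%.
September: labor force = 169.52 + 17.95 = 187.47; u = 17.95/187.47 = 9.57%.
Change = 9.57% − 8.99% = +0.58 pp.

The unemployment rate changed by +0.58 percentage points.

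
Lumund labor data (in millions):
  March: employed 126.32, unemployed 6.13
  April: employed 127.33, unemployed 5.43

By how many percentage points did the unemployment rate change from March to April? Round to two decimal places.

The unemployment rate changed by −0.54 percentage points.

March: labor force = 126.32 + 6.13 = 132.45; u = 6.13/132.45 = 4.63%.
April: labor force = 127.33 + 5.43 = 132.76; u = 5.43/132.76 = 4.09%.
Change = 4.09% − 4.63% = −0.54 pp.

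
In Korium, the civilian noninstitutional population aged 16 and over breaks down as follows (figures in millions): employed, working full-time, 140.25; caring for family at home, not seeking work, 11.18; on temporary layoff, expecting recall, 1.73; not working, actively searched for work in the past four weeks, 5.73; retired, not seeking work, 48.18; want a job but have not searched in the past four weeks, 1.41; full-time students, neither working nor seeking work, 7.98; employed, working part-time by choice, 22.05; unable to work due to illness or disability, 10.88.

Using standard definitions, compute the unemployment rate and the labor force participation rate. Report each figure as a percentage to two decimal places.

Employed = 140.25 + 22.05 = 162.30 million.
Unemployed = 1.73 + 5.73 = 7.46 million (jobless and actively searching, or on temporary layoff).
Labor force = 162.30 + 7.46 = 169.76 million.
Not in labor force = 11.18 + 48.18 + 1.41 + 7.98 + 10.88 = 79.63 million (those not working and not actively searching are outside the labor force — including those who want a job but have given up searching).
Civilian working-age population = 169.76 + 79.63 = 249.39 million.
Unemployment rate = 7.46 / 169.76 = 4.39%.
Labor force participation rate = 169.76 / 249.39 = 68.07%.

Unemployment rate ≈ 4.39%; labor force participation rate ≈ 68.07%.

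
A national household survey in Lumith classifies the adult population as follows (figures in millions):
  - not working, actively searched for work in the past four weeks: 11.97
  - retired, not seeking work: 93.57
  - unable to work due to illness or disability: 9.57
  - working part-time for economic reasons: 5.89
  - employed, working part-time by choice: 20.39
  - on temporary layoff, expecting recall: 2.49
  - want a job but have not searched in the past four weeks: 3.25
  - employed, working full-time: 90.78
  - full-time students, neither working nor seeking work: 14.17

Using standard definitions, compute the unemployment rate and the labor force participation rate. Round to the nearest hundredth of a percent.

Employed = 5.89 + 20.39 + 90.78 = 117.06 million (anyone who worked, including part-time for economic reasons, counts as employed).
Unemployed = 11.97 + 2.49 = 14.46 million (jobless and actively searching, or on temporary layoff).
Labor force = 117.06 + 14.46 = 131.52 million.
Not in labor force = 93.57 + 9.57 + 3.25 + 14.17 = 120.56 million (those not working and not actively searching are outside the labor force — including those who want a job but have given up searching).
Civilian working-age population = 131.52 + 120.56 = 252.08 million.
Unemployment rate = 14.46 / 131.52 = 10.99%.
Labor force participation rate = 131.52 / 252.08 = 52.17%.

Unemployment rate ≈ 10.99%; labor force participation rate ≈ 52.17%.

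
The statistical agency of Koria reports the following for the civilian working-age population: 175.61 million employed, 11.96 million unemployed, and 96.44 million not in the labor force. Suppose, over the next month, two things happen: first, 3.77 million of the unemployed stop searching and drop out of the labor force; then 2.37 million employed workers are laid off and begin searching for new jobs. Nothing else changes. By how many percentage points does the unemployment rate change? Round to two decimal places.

The unemployment rate changes by −0.63 percentage points.

Initially, labor force = 175.61 + 11.96 = 187.57 million, so u = 11.96/187.57 = 6.38%.
After the first change, unemployed and labor force both fall by 3.77 → E = 175.61, U = 8.19, labor force = 183.80 million.
After the second change, employed falls and unemployed rises by 2.37; labor force unchanged → E = 173.24, U = 10.56, labor force = 183.80 million.
New unemployment rate = 10.56 / 183.80 = 5.75%.
Change = 5.75% − 6.38% = −0.63 percentage points.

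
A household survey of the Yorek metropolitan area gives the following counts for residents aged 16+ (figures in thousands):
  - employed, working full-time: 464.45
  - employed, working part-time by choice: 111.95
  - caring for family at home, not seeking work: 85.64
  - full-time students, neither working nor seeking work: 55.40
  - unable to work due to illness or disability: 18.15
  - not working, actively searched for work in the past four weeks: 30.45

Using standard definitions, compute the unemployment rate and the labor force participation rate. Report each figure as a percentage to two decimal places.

Unemployment rate ≈ 5.02%; labor force participation rate ≈ 79.22%.

Employed = 464.45 + 111.95 = 576.40 thousand.
Unemployed = 30.45 thousand.
Labor force = 576.40 + 30.45 = 606.85 thousand.
Not in labor force = 85.64 + 55.40 + 18.15 = 159.19 thousand (those not working and not actively searching are outside the labor force).
Civilian working-age population = 606.85 + 159.19 = 766.04 thousand.
Unemployment rate = 30.45 / 606.85 = 5.02%.
Labor force participation rate = 606.85 / 766.04 = 79.22%.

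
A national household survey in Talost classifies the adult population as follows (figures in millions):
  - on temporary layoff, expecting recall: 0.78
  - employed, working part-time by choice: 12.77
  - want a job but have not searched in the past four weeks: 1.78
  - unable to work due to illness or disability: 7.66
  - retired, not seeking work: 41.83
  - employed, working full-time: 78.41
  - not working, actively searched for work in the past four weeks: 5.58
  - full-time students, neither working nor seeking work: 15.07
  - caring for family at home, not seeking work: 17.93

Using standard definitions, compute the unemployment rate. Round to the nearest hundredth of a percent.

Employed = 12.77 + 78.41 = 91.18 million.
Unemployed = 0.78 + 5.58 = 6.36 million (jobless and actively searching, or on temporary layoff).
Labor force = 91.18 + 6.36 = 97.54 million.
Unemployment rate = 6.36 / 97.54 = 6.52%.

Unemployment rate ≈ 6.52%.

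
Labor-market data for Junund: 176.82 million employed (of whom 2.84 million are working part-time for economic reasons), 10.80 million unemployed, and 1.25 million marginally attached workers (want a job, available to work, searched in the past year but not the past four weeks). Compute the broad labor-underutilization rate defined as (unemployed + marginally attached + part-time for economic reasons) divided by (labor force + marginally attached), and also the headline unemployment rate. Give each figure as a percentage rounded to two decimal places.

Broad underutilization rate ≈ 7.88%; headline unemployment rate ≈ 5.76%.

Labor force = 176.82 + 10.80 = 187.62 million.
Numerator = 10.80 + 1.25 + 2.84 = 14.89 million.
Denominator = 187.62 + 1.25 = 188.87 million.
Broad rate = 14.89 / 188.87 = 7.88%.
Headline unemployment rate = 10.80 / 187.62 = 5.76%.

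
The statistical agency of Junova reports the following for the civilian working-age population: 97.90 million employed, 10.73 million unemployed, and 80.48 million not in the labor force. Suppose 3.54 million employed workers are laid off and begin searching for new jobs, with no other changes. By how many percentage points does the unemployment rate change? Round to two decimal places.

Initially, labor force = 97.90 + 10.73 = 108.63 million, so u = 10.73/108.63 = 9.88%.
After the change, employed falls and unemployed rises by 3.54; labor force unchanged → E = 94.36, U = 14.27, labor force = 108.63 million.
New unemployment rate = 14.27 / 108.63 = 13.14%.
Change = 13.14% − 9.88% = +3.26 percentage points.

The unemployment rate changes by +3.26 percentage points.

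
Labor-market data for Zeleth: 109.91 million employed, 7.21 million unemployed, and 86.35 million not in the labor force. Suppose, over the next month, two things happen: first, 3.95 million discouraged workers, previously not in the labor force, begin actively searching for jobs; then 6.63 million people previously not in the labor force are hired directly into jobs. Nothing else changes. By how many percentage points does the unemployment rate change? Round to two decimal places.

Initially, labor force = 109.91 + 7.21 = 117.12 million, so u = 7.21/117.12 = 6.16%.
After the first change, unemployed and labor force both rise by 3.95 → E = 109.91, U = 11.16, labor force = 121.07 million.
After the second change, employed and labor force both rise by 6.63; unemployed unchanged → E = 116.54, U = 11.16, labor force = 127.70 million.
New unemployment rate = 11.16 / 127.70 = 8.74%.
Change = 8.74% − 6.16% = +2.58 percentage points.

The unemployment rate changes by +2.58 percentage points.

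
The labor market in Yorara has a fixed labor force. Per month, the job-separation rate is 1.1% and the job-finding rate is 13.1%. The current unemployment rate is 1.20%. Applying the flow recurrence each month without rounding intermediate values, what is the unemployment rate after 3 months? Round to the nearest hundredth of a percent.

With a fixed labor force, u_{t+1} = u_t + s·(1−u_t) − f·u_t = u_t·(1−s−f) + s.
Here 1−s−f = 0.858 and s = 0.011.
u_1 = 0.012000 × 0.858 + 0.011 = 0.021296.
u_2 = 0.021296 × 0.858 + 0.011 = 0.029272.
u_3 = 0.029272 × 0.858 + 0.011 = 0.036115.

Unemployment rate after three months ≈ 3.61%.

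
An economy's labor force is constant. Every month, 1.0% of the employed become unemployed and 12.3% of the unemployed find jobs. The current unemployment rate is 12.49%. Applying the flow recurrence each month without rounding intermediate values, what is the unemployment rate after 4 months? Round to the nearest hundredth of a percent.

With a fixed labor force, u_{t+1} = u_t + s·(1−u_t) − f·u_t = u_t·(1−s−f) + s.
Here 1−s−f = 0.867 and s = 0.010.
u_1 = 0.124900 × 0.867 + 0.010 = 0.118288.
u_2 = 0.118288 × 0.867 + 0.010 = 0.112556.
u_3 = 0.112556 × 0.867 + 0.010 = 0.107586.
u_4 = 0.107586 × 0.867 + 0.010 = 0.103277.

Unemployment rate after four months ≈ 10.33%.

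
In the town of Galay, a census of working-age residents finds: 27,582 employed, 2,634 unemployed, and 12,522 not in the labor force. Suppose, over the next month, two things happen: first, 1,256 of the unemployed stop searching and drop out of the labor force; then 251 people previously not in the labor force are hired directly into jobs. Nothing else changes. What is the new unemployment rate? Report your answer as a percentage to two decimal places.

New unemployment rate ≈ 4.72%.

Initially, labor force = 27,582 + 2,634 = 30,216, so u = 2,634/30,216 = 8.72%.
After the first change, unemployed and labor force both fall by 1,256 → E = 27,582, U = 1,378, labor force = 28,960.
After the second change, employed and labor force both rise by 251; unemployed unchanged → E = 27,833, U = 1,378, labor force = 29,211.
New unemployment rate = 1,378 / 29,211 = 4.72%.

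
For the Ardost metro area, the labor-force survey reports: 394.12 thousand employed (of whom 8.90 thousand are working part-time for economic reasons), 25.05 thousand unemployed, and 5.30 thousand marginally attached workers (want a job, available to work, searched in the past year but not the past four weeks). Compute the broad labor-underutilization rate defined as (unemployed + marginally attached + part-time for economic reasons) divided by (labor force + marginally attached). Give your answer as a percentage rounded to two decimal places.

Labor force = 394.12 + 25.05 = 419.17 thousand.
Numerator = 25.05 + 5.30 + 8.90 = 39.25 thousand.
Denominator = 419.17 + 5.30 = 424.47 thousand.
Broad rate = 39.25 / 424.47 = 9.25%.

Broad underutilization rate ≈ 9.25%.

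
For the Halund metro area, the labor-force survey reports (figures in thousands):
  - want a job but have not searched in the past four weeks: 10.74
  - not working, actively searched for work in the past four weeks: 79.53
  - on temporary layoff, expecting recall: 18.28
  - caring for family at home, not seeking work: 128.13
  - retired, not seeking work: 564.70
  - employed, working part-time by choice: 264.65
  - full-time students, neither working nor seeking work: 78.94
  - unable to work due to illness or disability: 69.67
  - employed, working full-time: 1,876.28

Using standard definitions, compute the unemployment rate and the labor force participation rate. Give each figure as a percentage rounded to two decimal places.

Unemployment rate ≈ 4.37%; labor force participation rate ≈ 72.43%.

Employed = 264.65 + 1,876.28 = 2,140.93 thousand.
Unemployed = 79.53 + 18.28 = 97.81 thousand (jobless and actively searching, or on temporary layoff).
Labor force = 2,140.93 + 97.81 = 2,238.74 thousand.
Not in labor force = 10.74 + 128.13 + 564.70 + 78.94 + 69.67 = 852.18 thousand (those not working and not actively searching are outside the labor force — including those who want a job but have given up searching).
Civilian working-age population = 2,238.74 + 852.18 = 3,090.92 thousand.
Unemployment rate = 97.81 / 2,238.74 = 4.37%.
Labor force participation rate = 2,238.74 / 3,090.92 = 72.43%.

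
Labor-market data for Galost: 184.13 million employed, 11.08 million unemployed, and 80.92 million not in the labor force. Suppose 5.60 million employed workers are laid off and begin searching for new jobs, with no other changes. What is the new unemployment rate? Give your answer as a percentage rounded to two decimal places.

New unemployment rate ≈ 8.54%.

Initially, labor force = 184.13 + 11.08 = 195.21 million, so u = 11.08/195.21 = 5.68%.
After the change, employed falls and unemployed rises by 5.60; labor force unchanged → E = 178.53, U = 16.68, labor force = 195.21 million.
New unemployment rate = 16.68 / 195.21 = 8.54%.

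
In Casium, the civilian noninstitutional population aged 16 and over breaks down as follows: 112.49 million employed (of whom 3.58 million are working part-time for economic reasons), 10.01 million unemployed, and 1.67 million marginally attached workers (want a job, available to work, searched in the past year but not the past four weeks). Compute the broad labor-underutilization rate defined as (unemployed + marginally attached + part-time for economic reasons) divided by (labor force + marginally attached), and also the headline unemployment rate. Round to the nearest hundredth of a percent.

Labor force = 112.49 + 10.01 = 122.50 million.
Numerator = 10.01 + 1.67 + 3.58 = 15.26 million.
Denominator = 122.50 + 1.67 = 124.17 million.
Broad rate = 15.26 / 124.17 = 12.29%.
Headline unemployment rate = 10.01 / 122.50 = 8.17%.

Broad underutilization rate ≈ 12.29%; headline unemployment rate ≈ 8.17%.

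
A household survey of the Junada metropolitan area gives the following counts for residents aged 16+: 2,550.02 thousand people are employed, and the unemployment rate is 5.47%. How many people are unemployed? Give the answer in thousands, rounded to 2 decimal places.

Let U be the number unemployed. The labor force is E + U, and U/(E+U) = 0.0547.
So U = 0.0547 × 2,550.02 / (1 − 0.0547) = 139.4861 / 0.9453 ≈ 147.56 thousand.

About 147.56 thousand are unemployed.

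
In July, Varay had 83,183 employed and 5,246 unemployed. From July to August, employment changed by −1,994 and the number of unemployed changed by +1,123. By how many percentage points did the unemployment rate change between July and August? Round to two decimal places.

The unemployment rate changed by +1.34 percentage points.

July: labor force = 83,183 + 5,246 = 88,429; u = 5,246/88,429 = 5.93%.
August: labor force = 81,189 + 6,369 = 87,558; u = 6,369/87,558 = 7.27%.
Change = 7.27% − 5.93% = +1.34 pp.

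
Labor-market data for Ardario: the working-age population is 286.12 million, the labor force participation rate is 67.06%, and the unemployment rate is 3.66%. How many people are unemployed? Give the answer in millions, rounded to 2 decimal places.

About 7.02 million are unemployed.

Labor force = 0.6706 × 286.12 = 191.87 million.
Unemployed = 0.0366 × 191.87 ≈ 7.02 million.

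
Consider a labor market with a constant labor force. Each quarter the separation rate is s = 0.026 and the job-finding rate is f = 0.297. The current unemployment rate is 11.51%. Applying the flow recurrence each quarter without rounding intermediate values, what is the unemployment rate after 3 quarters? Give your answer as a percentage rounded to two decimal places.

Unemployment rate after three quarters ≈ 9.12%.

With a fixed labor force, u_{t+1} = u_t + s·(1−u_t) − f·u_t = u_t·(1−s−f) + s.
Here 1−s−f = 0.677 and s = 0.026.
u_1 = 0.115100 × 0.677 + 0.026 = 0.103923.
u_2 = 0.103923 × 0.677 + 0.026 = 0.096356.
u_3 = 0.096356 × 0.677 + 0.026 = 0.091233.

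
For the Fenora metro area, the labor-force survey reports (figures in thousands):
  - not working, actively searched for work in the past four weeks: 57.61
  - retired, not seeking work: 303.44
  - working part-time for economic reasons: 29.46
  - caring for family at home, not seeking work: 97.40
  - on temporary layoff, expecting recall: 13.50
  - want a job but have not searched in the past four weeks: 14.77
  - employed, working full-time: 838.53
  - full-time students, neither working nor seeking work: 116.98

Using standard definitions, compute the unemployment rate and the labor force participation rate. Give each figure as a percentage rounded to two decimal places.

Unemployment rate ≈ 7.57%; labor force participation rate ≈ 63.81%.

Employed = 29.46 + 838.53 = 867.99 thousand (anyone who worked, including part-time for economic reasons, counts as employed).
Unemployed = 57.61 + 13.50 = 71.11 thousand (jobless and actively searching, or on temporary layoff).
Labor force = 867.99 + 71.11 = 939.10 thousand.
Not in labor force = 303.44 + 97.40 + 14.77 + 116.98 = 532.59 thousand (those not working and not actively searching are outside the labor force — including those who want a job but have given up searching).
Civilian working-age population = 939.10 + 532.59 = 1,471.69 thousand.
Unemployment rate = 71.11 / 939.10 = 7.57%.
Labor force participation rate = 939.10 / 1,471.69 = 63.81%.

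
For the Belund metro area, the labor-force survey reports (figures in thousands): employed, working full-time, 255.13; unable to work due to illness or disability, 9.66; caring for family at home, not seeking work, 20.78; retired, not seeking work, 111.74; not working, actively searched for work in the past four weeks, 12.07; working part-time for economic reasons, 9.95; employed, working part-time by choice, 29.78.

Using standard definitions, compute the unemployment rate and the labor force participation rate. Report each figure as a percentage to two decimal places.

Unemployment rate ≈ 3.93%; labor force participation rate ≈ 68.34%.

Employed = 255.13 + 9.95 + 29.78 = 294.86 thousand (anyone who worked, including part-time for economic reasons, counts as employed).
Unemployed = 12.07 thousand.
Labor force = 294.86 + 12.07 = 306.93 thousand.
Not in labor force = 9.66 + 20.78 + 111.74 = 142.18 thousand (those not working and not actively searching are outside the labor force).
Civilian working-age population = 306.93 + 142.18 = 449.11 thousand.
Unemployment rate = 12.07 / 306.93 = 3.93%.
Labor force participation rate = 306.93 / 449.11 = 68.34%.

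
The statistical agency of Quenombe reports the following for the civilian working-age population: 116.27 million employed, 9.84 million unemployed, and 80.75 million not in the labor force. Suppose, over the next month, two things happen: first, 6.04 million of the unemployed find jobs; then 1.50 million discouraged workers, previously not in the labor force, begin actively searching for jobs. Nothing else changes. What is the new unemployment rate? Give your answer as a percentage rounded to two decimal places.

Initially, labor force = 116.27 + 9.84 = 126.11 million, so u = 9.84/126.11 = 7.80%.
After the first change, unemployed falls and employed rises by 6.04; labor force unchanged → E = 122.31, U = 3.80, labor force = 126.11 million.
After the second change, unemployed and labor force both rise by 1.50 → E = 122.31, U = 5.30, labor force = 127.61 million.
New unemployment rate = 5.30 / 127.61 = 4.15%.

New unemployment rate ≈ 4.15%.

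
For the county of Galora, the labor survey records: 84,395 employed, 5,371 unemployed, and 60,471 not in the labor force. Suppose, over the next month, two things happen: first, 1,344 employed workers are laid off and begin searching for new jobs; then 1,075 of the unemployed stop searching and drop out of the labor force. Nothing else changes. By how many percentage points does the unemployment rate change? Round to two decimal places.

The unemployment rate changes by +0.38 percentage points.

Initially, labor force = 84,395 + 5,371 = 89,766, so u = 5,371/89,766 = 5.98%.
After the first change, employed falls and unemployed rises by 1,344; labor force unchanged → E = 83,051, U = 6,715, labor force = 89,766.
After the second change, unemployed and labor force both fall by 1,075 → E = 83,051, U = 5,640, labor force = 88,691.
New unemployment rate = 5,640 / 88,691 = 6.36%.
Change = 6.36% − 5.98% = +0.38 percentage points.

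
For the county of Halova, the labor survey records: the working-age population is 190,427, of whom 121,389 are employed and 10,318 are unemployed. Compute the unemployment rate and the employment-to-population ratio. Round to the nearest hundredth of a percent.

Unemployment rate ≈ 7.83%; employment-population ratio ≈ 63.75%.

Labor force = employed + unemployed = 121,389 + 10,318 = 131,707.
Unemployment rate = 10,318 / 131,707 = 7.83%.
Employment-population ratio = 121,389 / 190,427 = 63.75%.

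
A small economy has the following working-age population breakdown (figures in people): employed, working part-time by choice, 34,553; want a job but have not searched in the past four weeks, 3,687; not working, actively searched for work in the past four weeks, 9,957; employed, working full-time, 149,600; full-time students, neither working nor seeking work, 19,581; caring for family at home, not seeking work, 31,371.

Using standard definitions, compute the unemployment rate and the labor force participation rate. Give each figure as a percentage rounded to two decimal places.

Unemployment rate ≈ 5.13%; labor force participation rate ≈ 78.03%.

Employed = 34,553 + 149,600 = 184,153.
Unemployed = 9,957.
Labor force = 184,153 + 9,957 = 194,110.
Not in labor force = 3,687 + 19,581 + 31,371 = 54,639 (those not working and not actively searching are outside the labor force — including those who want a job but have given up searching).
Civilian working-age population = 194,110 + 54,639 = 248,749.
Unemployment rate = 9,957 / 194,110 = 5.13%.
Labor force participation rate = 194,110 / 248,749 = 78.03%.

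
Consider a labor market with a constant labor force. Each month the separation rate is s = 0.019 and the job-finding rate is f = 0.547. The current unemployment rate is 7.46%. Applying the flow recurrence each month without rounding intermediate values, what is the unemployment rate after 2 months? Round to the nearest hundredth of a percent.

Unemployment rate after two months ≈ 4.13%.

With a fixed labor force, u_{t+1} = u_t + s·(1−u_t) − f·u_t = u_t·(1−s−f) + s.
Here 1−s−f = 0.434 and s = 0.019.
u_1 = 0.074600 × 0.434 + 0.019 = 0.051376.
u_2 = 0.051376 × 0.434 + 0.019 = 0.041297.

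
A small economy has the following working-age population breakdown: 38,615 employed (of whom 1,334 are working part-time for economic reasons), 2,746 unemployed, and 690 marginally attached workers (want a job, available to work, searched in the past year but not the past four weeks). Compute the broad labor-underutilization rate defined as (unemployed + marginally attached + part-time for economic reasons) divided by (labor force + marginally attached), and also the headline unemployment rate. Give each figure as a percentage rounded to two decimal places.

Labor force = 38,615 + 2,746 = 41,361.
Numerator = 2,746 + 690 + 1,334 = 4,770.
Denominator = 41,361 + 690 = 42,051.
Broad rate = 4,770 / 42,051 = 11.34%.
Headline unemployment rate = 2,746 / 41,361 = 6.64%.

Broad underutilization rate ≈ 11.34%; headline unemployment rate ≈ 6.64%.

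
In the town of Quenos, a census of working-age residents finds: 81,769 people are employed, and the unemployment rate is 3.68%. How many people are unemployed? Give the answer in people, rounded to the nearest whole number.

Let U be the number unemployed. The labor force is E + U, and U/(E+U) = 0.0368.
So U = 0.0368 × 81,769 / (1 − 0.0368) = 3009.10 / 0.9632 ≈ 3,124.

About 3,124 are unemployed.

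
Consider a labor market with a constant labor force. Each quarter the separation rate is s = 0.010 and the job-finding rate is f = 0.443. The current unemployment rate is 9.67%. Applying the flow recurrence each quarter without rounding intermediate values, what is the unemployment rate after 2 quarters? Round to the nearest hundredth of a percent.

With a fixed labor force, u_{t+1} = u_t + s·(1−u_t) − f·u_t = u_t·(1−s−f) + s.
Here 1−s−f = 0.547 and s = 0.010.
u_1 = 0.096700 × 0.547 + 0.010 = 0.062895.
u_2 = 0.062895 × 0.547 + 0.010 = 0.044404.

Unemployment rate after two quarters ≈ 4.44%.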